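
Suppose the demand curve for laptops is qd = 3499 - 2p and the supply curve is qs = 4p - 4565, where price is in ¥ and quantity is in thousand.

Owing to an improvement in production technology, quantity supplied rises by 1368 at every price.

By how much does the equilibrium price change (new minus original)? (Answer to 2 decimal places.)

Before the shock: 3499 - 2p = 4p - 4565 ⇒ 8064 = 6p ⇒ p = 1344, q = 811.
The new curves are qd = 3499 - 2p (demand) and qs = 4p - 3197 (supply).
New equilibrium: 3499 - 2p = 4p - 3197 ⇒ 6696 = 6p ⇒ p = 1116, q = 1267.
Δp = 1116 − 1344 = -228.00.

-228.00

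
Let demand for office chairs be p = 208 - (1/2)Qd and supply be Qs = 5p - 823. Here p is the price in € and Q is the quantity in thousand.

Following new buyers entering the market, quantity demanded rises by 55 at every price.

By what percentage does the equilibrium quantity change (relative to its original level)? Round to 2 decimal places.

+63.36

Before the shock: 416 - 2p = 5p - 823 ⇒ 1239 = 7p ⇒ p = 177, Q = 62.
With the change applied: demand Qd = 471 - 2p, supply Qs = 5p - 823.
Clearing the new market: 471 - 2p = 5p - 823, so p = 1294/7 ≈ 184.8571 and Q = 709/7 ≈ 101.2857.
%ΔQ = (101.2857 − 62) / 62 × 100 = +63.36%.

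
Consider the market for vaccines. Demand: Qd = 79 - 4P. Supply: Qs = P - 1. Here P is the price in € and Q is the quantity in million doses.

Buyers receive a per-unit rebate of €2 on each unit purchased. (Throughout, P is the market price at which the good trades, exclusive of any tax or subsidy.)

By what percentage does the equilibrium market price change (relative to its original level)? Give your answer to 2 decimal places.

Before the shock: 79 - 4P = P - 1 ⇒ 80 = 5P ⇒ P = 16, Q = 15.
Since buyers' out-of-pocket price is the market price minus the rebate, the effective demand curve becomes Qd = 87 - 4P.
Equate the new curves: 87 - 4P = P - 1, giving 88 = 5P, P = 17.6, Q = 16.6.
%ΔP = (17.6 − 16) / 16 × 100 = +10.00%.

+10.00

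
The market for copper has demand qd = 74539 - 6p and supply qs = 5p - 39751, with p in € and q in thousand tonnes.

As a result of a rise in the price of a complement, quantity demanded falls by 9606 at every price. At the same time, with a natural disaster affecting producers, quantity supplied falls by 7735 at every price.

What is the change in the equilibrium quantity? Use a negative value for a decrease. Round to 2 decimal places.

Solve the original market: 74539 - 6p = 5p - 39751, hence p = 10390 and q = 12199.
The new curves are qd = 64933 - 6p (demand) and qs = 5p - 47486 (supply).
Equate the new curves: 64933 - 6p = 5p - 47486, giving 112419 = 11p, p = 112419/11 ≈ 10219.9091, q = 39749/11 ≈ 3613.5455.
Δq = 3613.5455 − 12199 = -8585.45.

-8585.45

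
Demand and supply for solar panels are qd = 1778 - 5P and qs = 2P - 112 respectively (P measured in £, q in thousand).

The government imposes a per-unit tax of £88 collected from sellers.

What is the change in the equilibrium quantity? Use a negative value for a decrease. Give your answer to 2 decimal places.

-125.71

Solve the original market: 1778 - 5P = 2P - 112, hence P = 270 and q = 428.
Since sellers keep the price net of the tax, the effective supply curve becomes qs = 2P - 288.
Setting them equal: 1778 - 5P = 2P - 288 → 2066 = 7P, so P = 2066/7 ≈ 295.1429 and q = 2116/7 ≈ 302.2857.
Δq = 302.2857 − 428 = -125.71.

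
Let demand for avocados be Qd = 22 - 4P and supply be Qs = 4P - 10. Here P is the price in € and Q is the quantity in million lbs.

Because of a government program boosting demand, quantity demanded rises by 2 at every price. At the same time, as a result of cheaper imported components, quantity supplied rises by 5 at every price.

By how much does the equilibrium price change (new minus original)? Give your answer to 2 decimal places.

Before the shock: 22 - 4P = 4P - 10 ⇒ 32 = 8P ⇒ P = 4, Q = 6.
After the shift, demand is Qd = 24 - 4P and supply is Qs = 4P - 5.
Setting them equal: 24 - 4P = 4P - 5 → 29 = 8P, so P = 3.625 and Q = 9.5.
ΔP = 3.625 − 4 = -0.38.

-0.38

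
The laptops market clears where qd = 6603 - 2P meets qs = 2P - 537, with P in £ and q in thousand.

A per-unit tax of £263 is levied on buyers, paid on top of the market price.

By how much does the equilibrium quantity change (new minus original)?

-263

Before the shock: 6603 - 2P = 2P - 537 ⇒ 7140 = 4P ⇒ P = 1785, q = 3033.
Since buyers pay the price plus the tax, the effective demand curve becomes qd = 6077 - 2P.
Equate the new curves: 6077 - 2P = 2P - 537, giving 6614 = 4P, P = 1653.5, q = 2770.
Δq = 2770 − 3033 = -263.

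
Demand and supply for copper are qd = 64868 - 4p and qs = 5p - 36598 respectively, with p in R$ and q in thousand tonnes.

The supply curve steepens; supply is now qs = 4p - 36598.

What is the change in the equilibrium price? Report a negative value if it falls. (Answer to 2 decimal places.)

Initially, 64868 - 4p = 5p - 36598, so 101466 = 9p and p = 11274, q = 19772.
The new curves are qd = 64868 - 4p (demand) and qs = 4p - 36598 (supply).
Equate the new curves: 64868 - 4p = 4p - 36598, giving 101466 = 8p, p = 12683.25, q = 14135.
Δp = 12683.25 − 11274 = +1409.25.

+1409.25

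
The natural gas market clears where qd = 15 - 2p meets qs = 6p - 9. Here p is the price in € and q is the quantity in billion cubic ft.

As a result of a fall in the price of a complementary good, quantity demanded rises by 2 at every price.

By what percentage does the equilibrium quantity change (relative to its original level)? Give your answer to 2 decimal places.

Initially, 15 - 2p = 6p - 9, so 24 = 8p and p = 3, q = 9.
After the shift, demand is qd = 17 - 2p and supply is qs = 6p - 9.
Clearing the new market: 17 - 2p = 6p - 9, so p = 3.25 and q = 10.5.
%Δq = (10.5 − 9) / 9 × 100 = +16.67%.

+16.67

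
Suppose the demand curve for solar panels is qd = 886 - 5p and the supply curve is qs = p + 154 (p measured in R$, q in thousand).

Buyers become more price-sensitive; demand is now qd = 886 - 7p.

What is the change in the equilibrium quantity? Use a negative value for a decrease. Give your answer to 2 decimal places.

Before the shock: 886 - 5p = p + 154 ⇒ 732 = 6p ⇒ p = 122, q = 276.
After the shift, demand is qd = 886 - 7p and supply is qs = p + 154.
Clearing the new market: 886 - 7p = p + 154, so p = 91.5 and q = 245.5.
Δq = 245.5 − 276 = -30.50.

-30.50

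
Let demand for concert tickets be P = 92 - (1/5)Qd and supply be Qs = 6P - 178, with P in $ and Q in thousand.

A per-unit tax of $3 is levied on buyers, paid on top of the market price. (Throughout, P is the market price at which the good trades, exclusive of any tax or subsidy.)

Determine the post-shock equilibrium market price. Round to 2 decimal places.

56.64

Original equilibrium: 460 - 5P = 6P - 178 gives 638 = 11P, so P = 58 and Q = 170.
Since buyers pay the price plus the tax, the effective demand curve becomes Qd = 445 - 5P.
Equate the new curves: 445 - 5P = 6P - 178, giving 623 = 11P, P = 623/11 ≈ 56.6364, Q = 1780/11 ≈ 161.8182.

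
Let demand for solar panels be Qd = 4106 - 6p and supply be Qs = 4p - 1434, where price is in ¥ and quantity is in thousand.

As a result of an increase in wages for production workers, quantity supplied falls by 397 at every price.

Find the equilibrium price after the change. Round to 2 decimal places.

Original equilibrium: 4106 - 6p = 4p - 1434 gives 5540 = 10p, so p = 554 and Q = 782.
The new curves are Qd = 4106 - 6p (demand) and Qs = 4p - 1831 (supply).
Setting them equal: 4106 - 6p = 4p - 1831 → 5937 = 10p, so p = 593.7 and Q = 543.8.

593.70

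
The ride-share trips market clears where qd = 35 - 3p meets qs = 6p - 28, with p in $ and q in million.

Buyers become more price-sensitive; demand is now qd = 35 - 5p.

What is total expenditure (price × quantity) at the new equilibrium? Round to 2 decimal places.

Solve the original market: 35 - 3p = 6p - 28, hence p = 7 and q = 14.
After the shift, demand is qd = 35 - 5p and supply is qs = 6p - 28.
Clearing the new market: 35 - 5p = 6p - 28, so p = 63/11 ≈ 5.7273 and q = 70/11 ≈ 6.3636.
New expenditure = 5.7273 × 6.3636 = 36.45.

36.45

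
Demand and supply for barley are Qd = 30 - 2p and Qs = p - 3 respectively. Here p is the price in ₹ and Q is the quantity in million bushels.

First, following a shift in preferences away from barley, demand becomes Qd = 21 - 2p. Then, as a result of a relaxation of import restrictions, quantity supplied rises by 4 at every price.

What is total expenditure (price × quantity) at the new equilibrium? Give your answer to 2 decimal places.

51.11

Initially, 30 - 2p = p - 3, so 33 = 3p and p = 11, Q = 8.
The shock moves the curves to Qd = 21 - 2p and Qs = p + 1.
Clearing the new market: 21 - 2p = p + 1, so p = 20/3 ≈ 6.6667 and Q = 23/3 ≈ 7.6667.
New expenditure = 6.6667 × 7.6667 = 51.11.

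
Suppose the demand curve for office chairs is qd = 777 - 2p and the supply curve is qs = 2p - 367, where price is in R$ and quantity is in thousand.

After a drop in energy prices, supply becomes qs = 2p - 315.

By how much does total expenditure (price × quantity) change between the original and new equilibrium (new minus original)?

Initially, 777 - 2p = 2p - 367, so 1144 = 4p and p = 286, q = 205.
After the shift, demand is qd = 777 - 2p and supply is qs = 2p - 315.
Clearing the new market: 777 - 2p = 2p - 315, so p = 273 and q = 231.
Expenditure moves from 286×205 = 58630 to 273×231 = 63063; change = +4433.

+4433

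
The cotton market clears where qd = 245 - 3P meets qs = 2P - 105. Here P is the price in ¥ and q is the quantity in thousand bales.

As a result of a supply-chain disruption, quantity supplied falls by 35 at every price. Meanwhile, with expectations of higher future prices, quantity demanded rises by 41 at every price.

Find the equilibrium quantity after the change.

30.4

Before the shock: 245 - 3P = 2P - 105 ⇒ 350 = 5P ⇒ P = 70, q = 35.
The new curves are qd = 286 - 3P (demand) and qs = 2P - 140 (supply).
New equilibrium: 286 - 3P = 2P - 140 ⇒ 426 = 5P ⇒ P = 85.2, q = 30.4.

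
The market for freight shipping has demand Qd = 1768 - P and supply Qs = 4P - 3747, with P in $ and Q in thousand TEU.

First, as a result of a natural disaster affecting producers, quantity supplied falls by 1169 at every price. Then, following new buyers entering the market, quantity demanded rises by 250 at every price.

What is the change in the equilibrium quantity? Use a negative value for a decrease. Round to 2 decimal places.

-33.80

Before the shock: 1768 - P = 4P - 3747 ⇒ 5515 = 5P ⇒ P = 1103, Q = 665.
With the change applied: demand Qd = 2018 - P, supply Qs = 4P - 4916.
Clearing the new market: 2018 - P = 4P - 4916, so P = 1386.8 and Q = 631.2.
ΔQ = 631.2 − 665 = -33.80.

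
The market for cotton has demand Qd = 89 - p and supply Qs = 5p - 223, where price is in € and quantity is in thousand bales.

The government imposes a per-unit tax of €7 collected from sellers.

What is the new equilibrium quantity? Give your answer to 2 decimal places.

31.17

Solve the original market: 89 - p = 5p - 223, hence p = 52 and Q = 37.
Since sellers keep the price net of the tax, the effective supply curve becomes Qs = 5p - 258.
Setting them equal: 89 - p = 5p - 258 → 347 = 6p, so p = 347/6 ≈ 57.8333 and Q = 187/6 ≈ 31.1667.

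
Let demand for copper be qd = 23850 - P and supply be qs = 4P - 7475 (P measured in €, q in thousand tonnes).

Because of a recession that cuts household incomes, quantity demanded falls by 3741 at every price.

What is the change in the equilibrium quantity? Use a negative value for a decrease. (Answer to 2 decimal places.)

-2992.80

Original equilibrium: 23850 - P = 4P - 7475 gives 31325 = 5P, so P = 6265 and q = 17585.
After the shift, demand is qd = 20109 - P and supply is qs = 4P - 7475.
Clearing the new market: 20109 - P = 4P - 7475, so P = 5516.8 and q = 14592.2.
Δq = 14592.2 − 17585 = -2992.80.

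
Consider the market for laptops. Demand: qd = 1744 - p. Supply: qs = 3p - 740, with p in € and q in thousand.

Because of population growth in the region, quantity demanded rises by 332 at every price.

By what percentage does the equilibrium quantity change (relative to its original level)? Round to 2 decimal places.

+22.17

Original equilibrium: 1744 - p = 3p - 740 gives 2484 = 4p, so p = 621 and q = 1123.
The new curves are qd = 2076 - p (demand) and qs = 3p - 740 (supply).
Clearing the new market: 2076 - p = 3p - 740, so p = 704 and q = 1372.
%Δq = (1372 − 1123) / 1123 × 100 = +22.17%.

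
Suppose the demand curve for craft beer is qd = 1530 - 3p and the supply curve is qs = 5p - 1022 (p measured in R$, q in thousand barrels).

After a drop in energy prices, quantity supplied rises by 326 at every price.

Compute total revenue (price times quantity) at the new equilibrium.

193453.3125

Solve the original market: 1530 - 3p = 5p - 1022, hence p = 319 and q = 573.
After the shift, demand is qd = 1530 - 3p and supply is qs = 5p - 696.
Equate the new curves: 1530 - 3p = 5p - 696, giving 2226 = 8p, p = 278.25, q = 695.25.
New expenditure = 278.25 × 695.25 = 193453.3125.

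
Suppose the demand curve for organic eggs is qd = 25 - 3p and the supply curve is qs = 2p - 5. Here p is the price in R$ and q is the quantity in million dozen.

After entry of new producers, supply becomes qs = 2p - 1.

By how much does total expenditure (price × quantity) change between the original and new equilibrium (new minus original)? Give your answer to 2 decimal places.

+6.88

Initially, 25 - 3p = 2p - 5, so 30 = 5p and p = 6, q = 7.
The new curves are qd = 25 - 3p (demand) and qs = 2p - 1 (supply).
Equate the new curves: 25 - 3p = 2p - 1, giving 26 = 5p, p = 5.2, q = 9.4.
Expenditure moves from 6×7 = 42 to 5.2×9.4 = 48.88; change = +6.88.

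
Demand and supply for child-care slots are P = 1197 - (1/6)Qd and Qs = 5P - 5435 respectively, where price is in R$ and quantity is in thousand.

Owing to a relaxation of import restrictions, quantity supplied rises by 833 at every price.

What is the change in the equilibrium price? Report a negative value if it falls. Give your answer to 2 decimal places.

-75.73

Original equilibrium: 7182 - 6P = 5P - 5435 gives 12617 = 11P, so P = 1147 and Q = 300.
The shock moves the curves to Qd = 7182 - 6P and Qs = 5P - 4602.
Equate the new curves: 7182 - 6P = 5P - 4602, giving 11784 = 11P, P = 11784/11 ≈ 1071.2727, Q = 8298/11 ≈ 754.3636.
ΔP = 1071.2727 − 1147 = -75.73.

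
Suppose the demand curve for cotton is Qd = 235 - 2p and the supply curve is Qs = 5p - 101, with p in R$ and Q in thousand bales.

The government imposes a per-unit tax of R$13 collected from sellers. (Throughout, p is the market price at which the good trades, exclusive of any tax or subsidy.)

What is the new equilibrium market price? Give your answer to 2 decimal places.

Original equilibrium: 235 - 2p = 5p - 101 gives 336 = 7p, so p = 48 and Q = 139.
Since sellers keep the price net of the tax, the effective supply curve becomes Qs = 5p - 166.
Clearing the new market: 235 - 2p = 5p - 166, so p = 401/7 ≈ 57.2857 and Q = 843/7 ≈ 120.4286.

57.29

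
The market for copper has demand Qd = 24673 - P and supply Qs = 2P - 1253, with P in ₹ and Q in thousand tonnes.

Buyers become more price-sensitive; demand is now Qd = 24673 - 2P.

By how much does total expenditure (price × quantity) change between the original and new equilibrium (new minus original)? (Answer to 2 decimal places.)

-62641537.00

Before the shock: 24673 - P = 2P - 1253 ⇒ 25926 = 3P ⇒ P = 8642, Q = 16031.
With the change applied: demand Qd = 24673 - 2P, supply Qs = 2P - 1253.
Equate the new curves: 24673 - 2P = 2P - 1253, giving 25926 = 4P, P = 6481.5, Q = 11710.
Expenditure moves from 8642×16031 = 138539902 to 6481.5×11710 = 75898365; change = -62641537.00.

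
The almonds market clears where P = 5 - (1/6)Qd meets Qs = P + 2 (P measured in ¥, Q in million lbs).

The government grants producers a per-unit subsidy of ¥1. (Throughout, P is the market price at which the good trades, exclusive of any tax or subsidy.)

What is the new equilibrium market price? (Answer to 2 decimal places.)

Initially, 30 - 6P = P + 2, so 28 = 7P and P = 4, Q = 6.
Since sellers receive the price plus the subsidy, the effective supply curve becomes Qs = P + 3.
Clearing the new market: 30 - 6P = P + 3, so P = 27/7 ≈ 3.8571 and Q = 48/7 ≈ 6.8571.

3.86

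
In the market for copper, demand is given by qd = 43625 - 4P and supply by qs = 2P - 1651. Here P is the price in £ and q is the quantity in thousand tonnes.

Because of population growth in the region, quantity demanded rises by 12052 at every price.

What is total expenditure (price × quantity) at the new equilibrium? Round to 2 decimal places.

166808555.56

Before the shock: 43625 - 4P = 2P - 1651 ⇒ 45276 = 6P ⇒ P = 7546, q = 13441.
The shock moves the curves to qd = 55677 - 4P and qs = 2P - 1651.
Equate the new curves: 55677 - 4P = 2P - 1651, giving 57328 = 6P, P = 28664/3 ≈ 9554.6667, q = 52375/3 ≈ 17458.3333.
New expenditure = 9554.6667 × 17458.3333 = 166808555.56.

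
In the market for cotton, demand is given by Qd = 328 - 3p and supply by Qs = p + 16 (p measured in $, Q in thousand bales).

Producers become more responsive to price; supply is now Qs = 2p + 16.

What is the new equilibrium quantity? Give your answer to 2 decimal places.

Solve the original market: 328 - 3p = p + 16, hence p = 78 and Q = 94.
The new curves are Qd = 328 - 3p (demand) and Qs = 2p + 16 (supply).
Clearing the new market: 328 - 3p = 2p + 16, so p = 62.4 and Q = 140.8.

140.80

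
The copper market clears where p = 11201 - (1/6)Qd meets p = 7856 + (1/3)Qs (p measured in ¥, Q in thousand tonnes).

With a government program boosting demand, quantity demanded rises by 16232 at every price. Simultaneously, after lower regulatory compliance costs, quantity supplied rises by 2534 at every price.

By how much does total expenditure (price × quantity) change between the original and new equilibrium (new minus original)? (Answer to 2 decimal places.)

Solve the original market: 67206 - 6p = 3p - 23568, hence p = 10086 and Q = 6690.
With the change applied: demand Qd = 83438 - 6p, supply Qs = 3p - 21034.
Setting them equal: 83438 - 6p = 3p - 21034 → 104472 = 9p, so p = 11608 and Q = 13790.
Expenditure moves from 10086×6690 = 67475340 to 11608×13790 = 160074320; change = +92598980.00.

+92598980.00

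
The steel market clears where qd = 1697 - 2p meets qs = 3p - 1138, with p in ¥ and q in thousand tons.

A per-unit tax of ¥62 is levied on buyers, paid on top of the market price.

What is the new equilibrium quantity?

Original equilibrium: 1697 - 2p = 3p - 1138 gives 2835 = 5p, so p = 567 and q = 563.
Since buyers pay the price plus the tax, the effective demand curve becomes qd = 1573 - 2p.
Equate the new curves: 1573 - 2p = 3p - 1138, giving 2711 = 5p, p = 542.2, q = 488.6.

488.6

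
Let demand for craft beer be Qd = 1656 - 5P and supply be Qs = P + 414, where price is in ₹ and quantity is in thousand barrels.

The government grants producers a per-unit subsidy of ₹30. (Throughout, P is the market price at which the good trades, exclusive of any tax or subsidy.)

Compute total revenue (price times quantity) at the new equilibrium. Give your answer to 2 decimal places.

Original equilibrium: 1656 - 5P = P + 414 gives 1242 = 6P, so P = 207 and Q = 621.
Since sellers receive the price plus the subsidy, the effective supply curve becomes Qs = P + 444.
Clearing the new market: 1656 - 5P = P + 444, so P = 202 and Q = 646.
New expenditure = 202 × 646 = 130492.00.

130492.00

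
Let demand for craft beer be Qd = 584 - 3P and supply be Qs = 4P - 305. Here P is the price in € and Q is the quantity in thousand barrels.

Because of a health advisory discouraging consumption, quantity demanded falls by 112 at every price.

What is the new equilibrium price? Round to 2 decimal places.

111.00

Original equilibrium: 584 - 3P = 4P - 305 gives 889 = 7P, so P = 127 and Q = 203.
After the shift, demand is Qd = 472 - 3P and supply is Qs = 4P - 305.
Setting them equal: 472 - 3P = 4P - 305 → 777 = 7P, so P = 111 and Q = 139.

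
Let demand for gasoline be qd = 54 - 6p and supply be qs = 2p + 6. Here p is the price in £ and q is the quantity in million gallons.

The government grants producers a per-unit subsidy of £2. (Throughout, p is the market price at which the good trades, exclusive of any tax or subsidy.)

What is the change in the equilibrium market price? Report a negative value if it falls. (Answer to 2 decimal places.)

-0.50

Solve the original market: 54 - 6p = 2p + 6, hence p = 6 and q = 18.
Since sellers receive the price plus the subsidy, the effective supply curve becomes qs = 2p + 10.
Setting them equal: 54 - 6p = 2p + 10 → 44 = 8p, so p = 5.5 and q = 21.
Δp = 5.5 − 6 = -0.50.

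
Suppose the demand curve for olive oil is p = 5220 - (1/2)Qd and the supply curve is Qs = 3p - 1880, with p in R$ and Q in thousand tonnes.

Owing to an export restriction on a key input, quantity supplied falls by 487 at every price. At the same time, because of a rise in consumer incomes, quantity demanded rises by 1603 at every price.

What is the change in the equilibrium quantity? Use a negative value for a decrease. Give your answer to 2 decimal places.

+767.00

Before the shock: 10440 - 2p = 3p - 1880 ⇒ 12320 = 5p ⇒ p = 2464, Q = 5512.
After the shift, demand is Qd = 12043 - 2p and supply is Qs = 3p - 2367.
Equate the new curves: 12043 - 2p = 3p - 2367, giving 14410 = 5p, p = 2882, Q = 6279.
ΔQ = 6279 − 5512 = +767.00.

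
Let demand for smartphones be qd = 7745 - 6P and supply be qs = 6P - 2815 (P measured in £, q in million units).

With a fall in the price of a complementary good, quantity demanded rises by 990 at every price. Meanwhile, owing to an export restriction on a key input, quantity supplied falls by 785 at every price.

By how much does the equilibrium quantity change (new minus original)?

Solve the original market: 7745 - 6P = 6P - 2815, hence P = 880 and q = 2465.
The new curves are qd = 8735 - 6P (demand) and qs = 6P - 3600 (supply).
Equate the new curves: 8735 - 6P = 6P - 3600, giving 12335 = 12P, P = 12335/12 ≈ 1027.9167, q = 2567.5.
Δq = 2567.5 − 2465 = +102.5.

+102.5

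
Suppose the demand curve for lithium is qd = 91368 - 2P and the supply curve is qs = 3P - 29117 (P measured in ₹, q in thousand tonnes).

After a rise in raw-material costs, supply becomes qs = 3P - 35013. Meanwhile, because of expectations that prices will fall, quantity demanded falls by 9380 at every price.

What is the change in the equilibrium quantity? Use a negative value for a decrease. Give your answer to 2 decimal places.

Original equilibrium: 91368 - 2P = 3P - 29117 gives 120485 = 5P, so P = 24097 and q = 43174.
After the shift, demand is qd = 81988 - 2P and supply is qs = 3P - 35013.
Setting them equal: 81988 - 2P = 3P - 35013 → 117001 = 5P, so P = 23400.2 and q = 35187.6.
Δq = 35187.6 − 43174 = -7986.40.

-7986.40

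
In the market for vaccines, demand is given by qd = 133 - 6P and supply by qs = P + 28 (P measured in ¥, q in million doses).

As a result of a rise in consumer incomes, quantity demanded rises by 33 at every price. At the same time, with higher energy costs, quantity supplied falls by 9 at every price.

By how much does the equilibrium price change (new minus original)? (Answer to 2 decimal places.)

Initially, 133 - 6P = P + 28, so 105 = 7P and P = 15, q = 43.
The new curves are qd = 166 - 6P (demand) and qs = P + 19 (supply).
Clearing the new market: 166 - 6P = P + 19, so P = 21 and q = 40.
ΔP = 21 − 15 = +6.00.

+6.00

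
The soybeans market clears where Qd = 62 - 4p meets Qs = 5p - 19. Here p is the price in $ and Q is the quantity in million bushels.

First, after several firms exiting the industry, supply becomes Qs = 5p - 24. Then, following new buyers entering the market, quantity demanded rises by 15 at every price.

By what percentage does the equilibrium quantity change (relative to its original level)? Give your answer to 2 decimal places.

Initially, 62 - 4p = 5p - 19, so 81 = 9p and p = 9, Q = 26.
The shock moves the curves to Qd = 77 - 4p and Qs = 5p - 24.
New equilibrium: 77 - 4p = 5p - 24 ⇒ 101 = 9p ⇒ p = 101/9 ≈ 11.2222, Q = 289/9 ≈ 32.1111.
%ΔQ = (32.1111 − 26) / 26 × 100 = +23.50%.

+23.50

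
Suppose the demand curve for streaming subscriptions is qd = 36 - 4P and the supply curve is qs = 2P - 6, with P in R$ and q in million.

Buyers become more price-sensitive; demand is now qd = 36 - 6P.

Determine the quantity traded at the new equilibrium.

4.5

Initially, 36 - 4P = 2P - 6, so 42 = 6P and P = 7, q = 8.
With the change applied: demand qd = 36 - 6P, supply qs = 2P - 6.
New equilibrium: 36 - 6P = 2P - 6 ⇒ 42 = 8P ⇒ P = 5.25, q = 4.5.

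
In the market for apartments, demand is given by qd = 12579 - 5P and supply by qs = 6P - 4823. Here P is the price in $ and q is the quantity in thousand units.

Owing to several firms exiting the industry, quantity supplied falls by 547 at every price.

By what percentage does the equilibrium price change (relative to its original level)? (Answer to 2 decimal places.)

Solve the original market: 12579 - 5P = 6P - 4823, hence P = 1582 and q = 4669.
The new curves are qd = 12579 - 5P (demand) and qs = 6P - 5370 (supply).
Clearing the new market: 12579 - 5P = 6P - 5370, so P = 17949/11 ≈ 1631.7273 and q = 48624/11 ≈ 4420.3636.
%ΔP = (1631.7273 − 1582) / 1582 × 100 = +3.14%.

+3.14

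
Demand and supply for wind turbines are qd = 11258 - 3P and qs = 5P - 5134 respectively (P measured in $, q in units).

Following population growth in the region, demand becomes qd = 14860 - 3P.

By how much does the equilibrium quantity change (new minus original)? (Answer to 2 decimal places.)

+2251.25

Initially, 11258 - 3P = 5P - 5134, so 16392 = 8P and P = 2049, q = 5111.
The new curves are qd = 14860 - 3P (demand) and qs = 5P - 5134 (supply).
Setting them equal: 14860 - 3P = 5P - 5134 → 19994 = 8P, so P = 2499.25 and q = 7362.25.
Δq = 7362.25 − 5111 = +2251.25.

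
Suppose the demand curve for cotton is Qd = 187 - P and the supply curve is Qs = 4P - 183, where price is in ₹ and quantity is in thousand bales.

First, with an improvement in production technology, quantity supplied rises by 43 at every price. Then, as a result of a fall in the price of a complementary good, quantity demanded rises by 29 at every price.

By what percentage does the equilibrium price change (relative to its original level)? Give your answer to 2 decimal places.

Original equilibrium: 187 - P = 4P - 183 gives 370 = 5P, so P = 74 and Q = 113.
The new curves are Qd = 216 - P (demand) and Qs = 4P - 140 (supply).
Setting them equal: 216 - P = 4P - 140 → 356 = 5P, so P = 71.2 and Q = 144.8.
%ΔP = (71.2 − 74) / 74 × 100 = -3.78%.

-3.78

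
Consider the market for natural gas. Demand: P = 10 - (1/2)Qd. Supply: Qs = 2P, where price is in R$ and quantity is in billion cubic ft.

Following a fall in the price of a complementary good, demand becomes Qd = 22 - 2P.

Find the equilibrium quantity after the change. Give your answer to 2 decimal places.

Solve the original market: 20 - 2P = 2P, hence P = 5 and Q = 10.
The shock moves the curves to Qd = 22 - 2P and Qs = 2P.
Clearing the new market: 22 - 2P = 2P, so P = 5.5 and Q = 11.

11.00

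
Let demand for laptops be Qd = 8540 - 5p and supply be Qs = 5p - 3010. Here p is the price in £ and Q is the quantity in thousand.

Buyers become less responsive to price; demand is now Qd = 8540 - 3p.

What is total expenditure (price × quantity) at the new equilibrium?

6076382.8125

Initially, 8540 - 5p = 5p - 3010, so 11550 = 10p and p = 1155, Q = 2765.
The new curves are Qd = 8540 - 3p (demand) and Qs = 5p - 3010 (supply).
Equate the new curves: 8540 - 3p = 5p - 3010, giving 11550 = 8p, p = 1443.75, Q = 4208.75.
New expenditure = 1443.75 × 4208.75 = 6076382.8125.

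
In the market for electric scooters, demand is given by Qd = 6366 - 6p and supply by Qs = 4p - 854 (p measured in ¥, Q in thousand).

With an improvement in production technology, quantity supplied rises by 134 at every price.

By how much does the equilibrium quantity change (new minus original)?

+80.4

Original equilibrium: 6366 - 6p = 4p - 854 gives 7220 = 10p, so p = 722 and Q = 2034.
After the shift, demand is Qd = 6366 - 6p and supply is Qs = 4p - 720.
Equate the new curves: 6366 - 6p = 4p - 720, giving 7086 = 10p, p = 708.6, Q = 2114.4.
ΔQ = 2114.4 − 2034 = +80.4.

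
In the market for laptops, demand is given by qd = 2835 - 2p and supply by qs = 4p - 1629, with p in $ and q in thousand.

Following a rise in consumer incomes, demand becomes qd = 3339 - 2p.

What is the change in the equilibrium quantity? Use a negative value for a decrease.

Initially, 2835 - 2p = 4p - 1629, so 4464 = 6p and p = 744, q = 1347.
The shock moves the curves to qd = 3339 - 2p and qs = 4p - 1629.
New equilibrium: 3339 - 2p = 4p - 1629 ⇒ 4968 = 6p ⇒ p = 828, q = 1683.
Δq = 1683 − 1347 = +336.

+336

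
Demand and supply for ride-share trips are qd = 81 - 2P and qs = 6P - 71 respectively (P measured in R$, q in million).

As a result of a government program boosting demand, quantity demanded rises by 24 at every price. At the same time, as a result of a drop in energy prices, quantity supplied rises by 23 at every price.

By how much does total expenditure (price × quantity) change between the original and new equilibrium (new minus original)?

Original equilibrium: 81 - 2P = 6P - 71 gives 152 = 8P, so P = 19 and q = 43.
With the change applied: demand qd = 105 - 2P, supply qs = 6P - 48.
New equilibrium: 105 - 2P = 6P - 48 ⇒ 153 = 8P ⇒ P = 19.125, q = 66.75.
Expenditure moves from 19×43 = 817 to 19.125×66.75 = 1276.59375; change = +459.59375.

+459.59375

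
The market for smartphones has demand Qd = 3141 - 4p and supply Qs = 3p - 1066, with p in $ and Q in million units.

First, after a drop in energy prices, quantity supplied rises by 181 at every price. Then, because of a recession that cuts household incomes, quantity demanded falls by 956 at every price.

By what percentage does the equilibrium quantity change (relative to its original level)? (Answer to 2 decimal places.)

-41.56

Original equilibrium: 3141 - 4p = 3p - 1066 gives 4207 = 7p, so p = 601 and Q = 737.
The new curves are Qd = 2185 - 4p (demand) and Qs = 3p - 885 (supply).
Equate the new curves: 2185 - 4p = 3p - 885, giving 3070 = 7p, p = 3070/7 ≈ 438.5714, Q = 3015/7 ≈ 430.7143.
%ΔQ = (430.7143 − 737) / 737 × 100 = -41.56%.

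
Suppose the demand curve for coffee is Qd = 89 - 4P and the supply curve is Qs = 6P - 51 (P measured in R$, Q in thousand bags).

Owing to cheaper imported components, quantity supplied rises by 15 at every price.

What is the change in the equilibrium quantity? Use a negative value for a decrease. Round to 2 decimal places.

Original equilibrium: 89 - 4P = 6P - 51 gives 140 = 10P, so P = 14 and Q = 33.
With the change applied: demand Qd = 89 - 4P, supply Qs = 6P - 36.
Setting them equal: 89 - 4P = 6P - 36 → 125 = 10P, so P = 12.5 and Q = 39.
ΔQ = 39 − 33 = +6.00.

+6.00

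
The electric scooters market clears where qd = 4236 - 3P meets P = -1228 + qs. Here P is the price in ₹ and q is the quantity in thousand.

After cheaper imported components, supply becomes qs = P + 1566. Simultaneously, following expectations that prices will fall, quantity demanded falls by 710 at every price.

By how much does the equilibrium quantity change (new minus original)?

+76

Before the shock: 4236 - 3P = P + 1228 ⇒ 3008 = 4P ⇒ P = 752, q = 1980.
After the shift, demand is qd = 3526 - 3P and supply is qs = P + 1566.
Equate the new curves: 3526 - 3P = P + 1566, giving 1960 = 4P, P = 490, q = 2056.
Δq = 2056 − 1980 = +76.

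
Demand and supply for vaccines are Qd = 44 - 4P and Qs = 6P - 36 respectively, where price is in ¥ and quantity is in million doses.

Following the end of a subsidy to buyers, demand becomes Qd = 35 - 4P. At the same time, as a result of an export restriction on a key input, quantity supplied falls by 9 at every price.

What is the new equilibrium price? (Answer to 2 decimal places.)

8.00

Solve the original market: 44 - 4P = 6P - 36, hence P = 8 and Q = 12.
The shock moves the curves to Qd = 35 - 4P and Qs = 6P - 45.
Clearing the new market: 35 - 4P = 6P - 45, so P = 8 and Q = 3.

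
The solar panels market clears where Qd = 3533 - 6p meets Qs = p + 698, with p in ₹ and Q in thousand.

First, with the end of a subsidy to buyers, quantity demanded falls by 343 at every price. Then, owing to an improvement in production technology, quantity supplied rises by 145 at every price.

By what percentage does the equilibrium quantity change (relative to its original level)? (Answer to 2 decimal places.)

+6.83

Original equilibrium: 3533 - 6p = p + 698 gives 2835 = 7p, so p = 405 and Q = 1103.
The shock moves the curves to Qd = 3190 - 6p and Qs = p + 843.
New equilibrium: 3190 - 6p = p + 843 ⇒ 2347 = 7p ⇒ p = 2347/7 ≈ 335.2857, Q = 8248/7 ≈ 1178.2857.
%ΔQ = (1178.2857 − 1103) / 1103 × 100 = +6.83%.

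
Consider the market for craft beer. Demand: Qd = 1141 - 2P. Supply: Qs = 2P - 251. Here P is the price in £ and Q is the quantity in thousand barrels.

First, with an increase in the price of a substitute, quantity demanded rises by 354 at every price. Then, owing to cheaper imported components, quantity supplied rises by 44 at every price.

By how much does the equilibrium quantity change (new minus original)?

+199

Solve the original market: 1141 - 2P = 2P - 251, hence P = 348 and Q = 445.
The new curves are Qd = 1495 - 2P (demand) and Qs = 2P - 207 (supply).
New equilibrium: 1495 - 2P = 2P - 207 ⇒ 1702 = 4P ⇒ P = 425.5, Q = 644.
ΔQ = 644 − 445 = +199.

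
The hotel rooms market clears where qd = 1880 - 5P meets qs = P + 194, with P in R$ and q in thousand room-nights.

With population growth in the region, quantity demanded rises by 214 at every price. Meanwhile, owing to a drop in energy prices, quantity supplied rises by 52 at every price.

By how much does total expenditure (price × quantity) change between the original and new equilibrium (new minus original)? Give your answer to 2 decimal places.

Before the shock: 1880 - 5P = P + 194 ⇒ 1686 = 6P ⇒ P = 281, q = 475.
The shock moves the curves to qd = 2094 - 5P and qs = P + 246.
New equilibrium: 2094 - 5P = P + 246 ⇒ 1848 = 6P ⇒ P = 308, q = 554.
Expenditure moves from 281×475 = 133475 to 308×554 = 170632; change = +37157.00.

+37157.00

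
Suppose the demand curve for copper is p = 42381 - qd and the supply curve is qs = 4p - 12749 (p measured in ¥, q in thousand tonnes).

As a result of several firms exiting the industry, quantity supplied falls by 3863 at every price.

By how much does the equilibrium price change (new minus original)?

+772.6

Original equilibrium: 42381 - p = 4p - 12749 gives 55130 = 5p, so p = 11026 and q = 31355.
With the change applied: demand qd = 42381 - p, supply qs = 4p - 16612.
Setting them equal: 42381 - p = 4p - 16612 → 58993 = 5p, so p = 11798.6 and q = 30582.4.
Δp = 11798.6 − 11026 = +772.6.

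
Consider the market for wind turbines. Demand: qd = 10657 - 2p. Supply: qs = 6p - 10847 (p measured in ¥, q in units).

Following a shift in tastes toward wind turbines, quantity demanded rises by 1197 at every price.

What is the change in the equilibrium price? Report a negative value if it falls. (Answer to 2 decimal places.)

+149.63

Before the shock: 10657 - 2p = 6p - 10847 ⇒ 21504 = 8p ⇒ p = 2688, q = 5281.
The shock moves the curves to qd = 11854 - 2p and qs = 6p - 10847.
Equate the new curves: 11854 - 2p = 6p - 10847, giving 22701 = 8p, p = 2837.625, q = 6178.75.
Δp = 2837.625 − 2688 = +149.63.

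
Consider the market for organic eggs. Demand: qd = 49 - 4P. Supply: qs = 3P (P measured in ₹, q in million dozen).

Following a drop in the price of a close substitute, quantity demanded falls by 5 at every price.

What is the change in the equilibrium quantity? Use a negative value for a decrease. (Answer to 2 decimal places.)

-2.14

Original equilibrium: 49 - 4P = 3P gives 49 = 7P, so P = 7 and q = 21.
With the change applied: demand qd = 44 - 4P, supply qs = 3P.
Clearing the new market: 44 - 4P = 3P, so P = 44/7 ≈ 6.2857 and q = 132/7 ≈ 18.8571.
Δq = 18.8571 − 21 = -2.14.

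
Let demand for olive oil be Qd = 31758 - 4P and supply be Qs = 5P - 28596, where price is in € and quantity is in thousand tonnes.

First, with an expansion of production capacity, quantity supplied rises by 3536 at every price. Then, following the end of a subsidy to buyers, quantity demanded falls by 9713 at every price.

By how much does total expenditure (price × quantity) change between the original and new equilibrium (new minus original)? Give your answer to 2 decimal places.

Before the shock: 31758 - 4P = 5P - 28596 ⇒ 60354 = 9P ⇒ P = 6706, Q = 4934.
The shock moves the curves to Qd = 22045 - 4P and Qs = 5P - 25060.
Setting them equal: 22045 - 4P = 5P - 25060 → 47105 = 9P, so P = 47105/9 ≈ 5233.8889 and Q = 9985/9 ≈ 1109.4444.
Expenditure moves from 6706×4934 = 33087404 to 5233.8889×1109.4444 = 5806708.9506; change = -27280695.05.

-27280695.05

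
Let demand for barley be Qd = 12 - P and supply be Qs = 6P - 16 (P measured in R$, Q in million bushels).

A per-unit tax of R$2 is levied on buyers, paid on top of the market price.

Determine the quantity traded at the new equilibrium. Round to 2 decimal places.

6.29

Original equilibrium: 12 - P = 6P - 16 gives 28 = 7P, so P = 4 and Q = 8.
Since buyers pay the price plus the tax, the effective demand curve becomes Qd = 10 - P.
New equilibrium: 10 - P = 6P - 16 ⇒ 26 = 7P ⇒ P = 26/7 ≈ 3.7143, Q = 44/7 ≈ 6.2857.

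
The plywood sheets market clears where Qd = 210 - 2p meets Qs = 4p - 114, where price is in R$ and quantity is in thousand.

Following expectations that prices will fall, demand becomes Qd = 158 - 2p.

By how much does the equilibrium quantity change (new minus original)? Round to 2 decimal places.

Before the shock: 210 - 2p = 4p - 114 ⇒ 324 = 6p ⇒ p = 54, Q = 102.
After the shift, demand is Qd = 158 - 2p and supply is Qs = 4p - 114.
New equilibrium: 158 - 2p = 4p - 114 ⇒ 272 = 6p ⇒ p = 136/3 ≈ 45.3333, Q = 202/3 ≈ 67.3333.
ΔQ = 67.3333 − 102 = -34.67.

-34.67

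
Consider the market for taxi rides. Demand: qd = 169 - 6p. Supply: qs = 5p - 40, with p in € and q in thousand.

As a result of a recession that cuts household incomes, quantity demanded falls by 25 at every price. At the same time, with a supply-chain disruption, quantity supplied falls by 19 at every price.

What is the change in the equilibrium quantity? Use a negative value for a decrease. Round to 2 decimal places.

Before the shock: 169 - 6p = 5p - 40 ⇒ 209 = 11p ⇒ p = 19, q = 55.
The new curves are qd = 144 - 6p (demand) and qs = 5p - 59 (supply).
Equate the new curves: 144 - 6p = 5p - 59, giving 203 = 11p, p = 203/11 ≈ 18.4545, q = 366/11 ≈ 33.2727.
Δq = 33.2727 − 55 = -21.73.

-21.73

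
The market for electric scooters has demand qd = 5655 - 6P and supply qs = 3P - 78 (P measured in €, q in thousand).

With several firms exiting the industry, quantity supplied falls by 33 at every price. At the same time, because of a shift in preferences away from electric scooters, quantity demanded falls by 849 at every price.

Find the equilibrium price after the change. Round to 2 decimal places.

Original equilibrium: 5655 - 6P = 3P - 78 gives 5733 = 9P, so P = 637 and q = 1833.
The shock moves the curves to qd = 4806 - 6P and qs = 3P - 111.
Setting them equal: 4806 - 6P = 3P - 111 → 4917 = 9P, so P = 1639/3 ≈ 546.3333 and q = 1528.

546.33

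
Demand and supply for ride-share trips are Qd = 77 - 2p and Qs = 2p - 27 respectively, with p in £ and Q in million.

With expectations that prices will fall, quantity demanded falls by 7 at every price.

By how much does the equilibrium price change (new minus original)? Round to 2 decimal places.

-1.75

Original equilibrium: 77 - 2p = 2p - 27 gives 104 = 4p, so p = 26 and Q = 25.
After the shift, demand is Qd = 70 - 2p and supply is Qs = 2p - 27.
Setting them equal: 70 - 2p = 2p - 27 → 97 = 4p, so p = 24.25 and Q = 21.5.
Δp = 24.25 − 26 = -1.75.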